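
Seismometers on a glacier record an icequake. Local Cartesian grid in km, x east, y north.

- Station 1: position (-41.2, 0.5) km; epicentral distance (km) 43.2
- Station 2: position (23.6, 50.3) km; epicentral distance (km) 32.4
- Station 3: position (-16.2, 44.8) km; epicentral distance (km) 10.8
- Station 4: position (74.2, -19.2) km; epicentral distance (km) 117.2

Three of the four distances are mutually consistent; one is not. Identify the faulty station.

Solve using three stations at a time. Using Station 1, Station 3, Station 4 (subtract circle equations pairwise → linear system) gives (x, y) ≈ (-26.3, 41.1).
Distances from that point to each station vs reported:
  Station 1: calculated 43.2 vs reported 43.2 → residual 0.0 km
  Station 2: calculated 50.8 vs reported 32.4 → residual 18.4 km
  Station 3: calculated 10.8 vs reported 10.8 → residual 0.0 km
  Station 4: calculated 117.2 vs reported 117.2 → residual 0.0 km
Station 1, Station 3, Station 4 are mutually consistent (residuals ≈ 0); Station 2 is off by 18.4 km.

Station 2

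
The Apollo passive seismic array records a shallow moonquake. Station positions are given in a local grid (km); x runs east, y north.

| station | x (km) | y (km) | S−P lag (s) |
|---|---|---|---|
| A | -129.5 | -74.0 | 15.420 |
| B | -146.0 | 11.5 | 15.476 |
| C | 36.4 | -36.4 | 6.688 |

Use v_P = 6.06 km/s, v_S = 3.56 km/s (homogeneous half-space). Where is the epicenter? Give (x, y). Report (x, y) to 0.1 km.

(-13.9, -8.1)

Distance from S−P lag: d = Δt · v_P v_S / (v_P − v_S) = Δt · (6.06·3.56)/(6.06−3.56) ≈ 8.6294·Δt.
So d_A = 133.07, d_B = 133.55, d_C = 57.71 km.
Circle about each station: (x + 129.5)² + (y + 74.0)² = 133.07²; (x + 146.0)² + (y − 11.5)² = 133.55²; (x − 36.4)² + (y + 36.4)² = 57.71².
Subtracting the A equation from the B and C equations removes the quadratic terms:
-33.0 x + 171.0 y = -925.98
331.8 x + 75.2 y = -5219.15
Solving the 2×2 system: x ≈ -13.9, y ≈ -8.1 km.
Check against A (with the unrounded x, y): √((x + 129.5)²+(y + 74.0)²) = 133.07 ≈ 133.07 km. ✓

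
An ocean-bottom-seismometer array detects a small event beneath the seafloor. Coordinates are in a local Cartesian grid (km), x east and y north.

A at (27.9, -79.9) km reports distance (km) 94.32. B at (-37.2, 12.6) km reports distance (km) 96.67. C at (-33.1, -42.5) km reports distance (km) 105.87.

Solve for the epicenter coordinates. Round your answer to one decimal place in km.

(59.4, 9.0)

Circle about each station: (x − 27.9)² + (y + 79.9)² = 94.32²; (x + 37.2)² + (y − 12.6)² = 96.67²; (x + 33.1)² + (y + 42.5)² = 105.87².
Subtracting the A equation from the B and C equations removes the quadratic terms:
-130.2 x + 185.0 y = -6068.65
-122.0 x + 74.8 y = -6572.75
Solving the 2×2 system: x ≈ 59.4, y ≈ 9.0 km.
Check against A (with the unrounded x, y): √((x − 27.9)²+(y + 79.9)²) = 94.31 ≈ 94.32 km. ✓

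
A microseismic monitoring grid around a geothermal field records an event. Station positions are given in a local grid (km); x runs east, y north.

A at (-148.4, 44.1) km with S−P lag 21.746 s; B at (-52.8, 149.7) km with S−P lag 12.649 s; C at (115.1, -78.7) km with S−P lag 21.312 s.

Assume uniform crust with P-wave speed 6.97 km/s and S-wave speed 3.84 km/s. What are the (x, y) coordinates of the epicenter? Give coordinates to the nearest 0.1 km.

(33.2, 84.1)

Distance from S−P lag: d = Δt · v_P v_S / (v_P − v_S) = Δt · (6.97·3.84)/(6.97−3.84) ≈ 8.5511·Δt.
So d_A = 185.95, d_B = 108.16, d_C = 182.24 km.
Circle about each station: (x + 148.4)² + (y − 44.1)² = 185.95²; (x + 52.8)² + (y − 149.7)² = 108.16²; (x − 115.1)² + (y + 78.7)² = 182.24².
Subtracting the A equation from the B and C equations removes the quadratic terms:
191.2 x + 211.2 y = 24109.38
527.0 x − 245.6 y = -3159.69
Solving the 2×2 system: x ≈ 33.2, y ≈ 84.1 km.
Check against A (with the unrounded x, y): √((x + 148.4)²+(y − 44.1)²) = 185.95 ≈ 185.95 km. ✓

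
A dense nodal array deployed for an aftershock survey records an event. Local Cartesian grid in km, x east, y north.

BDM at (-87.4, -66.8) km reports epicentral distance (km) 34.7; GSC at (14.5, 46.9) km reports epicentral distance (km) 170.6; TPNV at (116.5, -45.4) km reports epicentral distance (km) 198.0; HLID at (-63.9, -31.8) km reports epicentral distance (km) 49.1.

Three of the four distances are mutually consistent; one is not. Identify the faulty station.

HLID

Solve using three stations at a time. Using BDM, GSC, TPNV (subtract circle equations pairwise → linear system) gives (x, y) ≈ (-74.1, -98.9).
Distances from that point to each station vs reported:
  BDM: calculated 34.7 vs reported 34.7 → residual 0.0 km
  GSC: calculated 170.6 vs reported 170.6 → residual 0.0 km
  TPNV: calculated 198.0 vs reported 198.0 → residual 0.0 km
  HLID: calculated 67.8 vs reported 49.1 → residual 18.7 km
BDM, GSC, TPNV are mutually consistent (residuals ≈ 0); HLID is off by 18.7 km.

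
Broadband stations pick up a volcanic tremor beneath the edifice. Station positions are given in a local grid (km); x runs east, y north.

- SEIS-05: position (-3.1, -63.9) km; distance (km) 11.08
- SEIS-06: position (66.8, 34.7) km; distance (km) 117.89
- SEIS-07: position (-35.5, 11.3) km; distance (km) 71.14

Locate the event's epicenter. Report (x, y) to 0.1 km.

Circle about each station: (x + 3.1)² + (y + 63.9)² = 11.08²; (x − 66.8)² + (y − 34.7)² = 117.89²; (x + 35.5)² + (y − 11.3)² = 71.14².
Subtracting the SEIS-05 equation from the SEIS-06 and SEIS-07 equations removes the quadratic terms:
139.8 x + 197.2 y = -12201.78
-64.8 x + 150.4 y = -7643.01
Solving the 2×2 system: x ≈ -9.7, y ≈ -55.0 km.
Check against SEIS-05 (with the unrounded x, y): √((x + 3.1)²+(y + 63.9)²) = 11.08 ≈ 11.08 km. ✓

x ≈ -9.7 km, y ≈ -55.0 km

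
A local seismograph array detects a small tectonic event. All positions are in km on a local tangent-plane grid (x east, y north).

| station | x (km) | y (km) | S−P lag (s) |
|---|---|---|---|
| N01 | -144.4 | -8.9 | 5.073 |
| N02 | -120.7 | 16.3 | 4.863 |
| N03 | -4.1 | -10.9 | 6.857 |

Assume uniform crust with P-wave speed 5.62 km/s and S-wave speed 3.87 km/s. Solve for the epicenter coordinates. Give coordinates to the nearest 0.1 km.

x ≈ -86.3 km, y ≈ -33.4 km

Distance from S−P lag: d = Δt · v_P v_S / (v_P − v_S) = Δt · (5.62·3.87)/(5.62−3.87) ≈ 12.4282·Δt.
So d_N01 = 63.05, d_N02 = 60.44, d_N03 = 85.22 km.
Circle about each station: (x + 144.4)² + (y + 8.9)² = 63.05²; (x + 120.7)² + (y − 16.3)² = 60.44²; (x + 4.1)² + (y + 10.9)² = 85.22².
Subtracting the N01 equation from the N02 and N03 equations removes the quadratic terms:
47.4 x + 50.4 y = -5774.08
280.6 x − 4.0 y = -24082.10
Solving the 2×2 system: x ≈ -86.3, y ≈ -33.4 km.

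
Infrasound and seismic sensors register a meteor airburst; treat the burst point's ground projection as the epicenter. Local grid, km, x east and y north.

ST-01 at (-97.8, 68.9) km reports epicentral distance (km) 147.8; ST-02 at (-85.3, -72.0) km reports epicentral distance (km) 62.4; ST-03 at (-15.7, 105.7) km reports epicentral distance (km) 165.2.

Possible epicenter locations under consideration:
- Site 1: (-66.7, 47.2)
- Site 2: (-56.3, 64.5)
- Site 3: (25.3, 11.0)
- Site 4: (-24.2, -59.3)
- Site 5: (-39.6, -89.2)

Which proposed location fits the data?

Site 4

For each candidate, compare |candidate − station| to the reported distance:
Site 1: residuals ST-01 109.9, ST-02 58.2, ST-03 87.6 → max 109.9 km
Site 2: residuals ST-01 106.1, ST-02 77.1, ST-03 107.4 → max 107.4 km
Site 3: residuals ST-01 11.8, ST-02 75.9, ST-03 62.0 → max 75.9 km
Site 4: residuals ST-01 0.0, ST-02 0.0, ST-03 0.0 → max 0.0 km
Site 5: residuals ST-01 20.7, ST-02 13.6, ST-03 31.2 → max 31.2 km
Only Site 4 has all residuals ≈ 0.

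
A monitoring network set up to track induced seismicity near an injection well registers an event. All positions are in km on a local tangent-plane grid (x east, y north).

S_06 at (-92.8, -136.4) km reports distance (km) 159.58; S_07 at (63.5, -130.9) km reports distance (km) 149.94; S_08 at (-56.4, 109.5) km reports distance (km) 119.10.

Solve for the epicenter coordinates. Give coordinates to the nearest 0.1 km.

x ≈ -9.8 km, y ≈ -0.1 km

Circle about each station: (x + 92.8)² + (y + 136.4)² = 159.58²; (x − 63.5)² + (y + 130.9)² = 149.94²; (x + 56.4)² + (y − 109.5)² = 119.10².
Subtracting pairs of circle equations eliminates x²+y² and gives linear equations (the radical axes):
312.6 x + 11.0 y = -3065.97
72.8 x + 491.8 y = -764.62
Solving the 2×2 system: x ≈ -9.8, y ≈ -0.1 km.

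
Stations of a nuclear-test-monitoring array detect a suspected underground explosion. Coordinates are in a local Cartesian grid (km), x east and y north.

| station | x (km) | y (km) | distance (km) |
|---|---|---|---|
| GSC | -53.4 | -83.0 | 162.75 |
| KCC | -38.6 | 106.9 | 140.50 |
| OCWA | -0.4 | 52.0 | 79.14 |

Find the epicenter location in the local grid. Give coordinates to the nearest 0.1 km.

Circle about each station: (x + 53.4)² + (y + 83.0)² = 162.75²; (x + 38.6)² + (y − 106.9)² = 140.50²; (x + 0.4)² + (y − 52.0)² = 79.14².
Subtracting the GSC equation from the KCC and OCWA equations removes the quadratic terms:
29.6 x + 379.8 y = 9924.32
106.0 x + 270.0 y = 13188.02
Solving the 2×2 system: x ≈ 72.2, y ≈ 20.5 km.
Check against GSC (with the unrounded x, y): √((x + 53.4)²+(y + 83.0)²) = 162.74 ≈ 162.75 km. ✓

72.2 km east, 20.5 km north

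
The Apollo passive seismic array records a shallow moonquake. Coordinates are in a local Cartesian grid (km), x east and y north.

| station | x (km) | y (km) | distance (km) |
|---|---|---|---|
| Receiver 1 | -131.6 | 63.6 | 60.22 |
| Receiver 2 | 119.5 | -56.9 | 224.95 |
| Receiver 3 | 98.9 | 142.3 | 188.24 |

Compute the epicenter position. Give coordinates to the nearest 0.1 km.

x ≈ -71.4 km, y ≈ 62.1 km

Circle about each station: (x + 131.6)² + (y − 63.6)² = 60.22²; (x − 119.5)² + (y + 56.9)² = 224.95²; (x − 98.9)² + (y − 142.3)² = 188.24².
Subtracting the Receiver 1 equation from the Receiver 2 and Receiver 3 equations removes the quadratic terms:
502.2 x − 241.0 y = -50821.71
461.0 x + 157.4 y = -23140.87
Solving the 2×2 system: x ≈ -71.4, y ≈ 62.1 km.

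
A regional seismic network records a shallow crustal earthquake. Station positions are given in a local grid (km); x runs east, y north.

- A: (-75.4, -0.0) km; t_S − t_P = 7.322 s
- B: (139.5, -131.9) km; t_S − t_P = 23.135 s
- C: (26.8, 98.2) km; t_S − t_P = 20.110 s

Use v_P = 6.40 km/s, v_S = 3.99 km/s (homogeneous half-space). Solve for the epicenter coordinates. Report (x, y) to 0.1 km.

Distance from S−P lag: d = Δt · v_P v_S / (v_P − v_S) = Δt · (6.40·3.99)/(6.40−3.99) ≈ 10.5959·Δt.
So d_A = 77.58, d_B = 245.14, d_C = 213.08 km.
Circle about each station: (x + 75.4)² + y² = 77.58²; (x − 139.5)² + (y + 131.9)² = 245.14²; (x − 26.8)² + (y − 98.2)² = 213.08².
Subtracting pairs of circle equations eliminates x²+y² and gives linear equations (the radical axes):
429.8 x − 263.8 y = -22902.26
204.4 x + 196.4 y = -34708.11
Solving the 2×2 system: x ≈ -98.7, y ≈ -74.0 km.
Check against A (with the unrounded x, y): √((x + 75.4)²+y²) = 77.58 ≈ 77.58 km. ✓

(-98.7, -74.0)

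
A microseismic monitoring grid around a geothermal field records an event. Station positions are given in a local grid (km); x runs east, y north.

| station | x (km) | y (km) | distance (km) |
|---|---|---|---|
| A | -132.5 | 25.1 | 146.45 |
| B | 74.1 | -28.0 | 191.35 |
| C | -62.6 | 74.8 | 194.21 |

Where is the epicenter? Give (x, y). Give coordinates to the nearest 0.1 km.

Circle about each station: (x + 132.5)² + (y − 25.1)² = 146.45²; (x − 74.1)² + (y + 28.0)² = 191.35²; (x + 62.6)² + (y − 74.8)² = 194.21².
Subtracting pairs of circle equations eliminates x²+y² and gives linear equations (the radical axes):
413.2 x − 106.2 y = -27078.67
139.8 x + 99.4 y = -24942.38
Solving the 2×2 system: x ≈ -95.5, y ≈ -116.6 km.
Check against A (with the unrounded x, y): √((x + 132.5)²+(y − 25.1)²) = 146.46 ≈ 146.45 km. ✓

x ≈ -95.5 km, y ≈ -116.6 km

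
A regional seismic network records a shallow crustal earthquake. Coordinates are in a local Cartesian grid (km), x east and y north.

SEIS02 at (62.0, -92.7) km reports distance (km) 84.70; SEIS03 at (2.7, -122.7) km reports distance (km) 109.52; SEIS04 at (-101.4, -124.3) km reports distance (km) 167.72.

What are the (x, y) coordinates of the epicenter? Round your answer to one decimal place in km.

26.5 km east, -15.8 km north

Circle about each station: (x − 62.0)² + (y + 92.7)² = 84.70²; (x − 2.7)² + (y + 122.7)² = 109.52²; (x + 101.4)² + (y + 124.3)² = 167.72².
Subtracting pairs of circle equations eliminates x²+y² and gives linear equations (the radical axes):
-118.6 x − 60.0 y = -2195.25
-326.8 x − 63.2 y = -7660.75
Solving the 2×2 system: x ≈ 26.5, y ≈ -15.8 km.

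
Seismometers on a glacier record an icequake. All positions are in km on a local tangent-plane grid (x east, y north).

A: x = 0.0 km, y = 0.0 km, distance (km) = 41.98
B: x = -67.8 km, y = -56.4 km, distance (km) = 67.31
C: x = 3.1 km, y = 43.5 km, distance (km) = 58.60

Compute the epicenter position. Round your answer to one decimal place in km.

Circle about each station: x² + y² = 41.98²; (x + 67.8)² + (y + 56.4)² = 67.31²; (x − 3.1)² + (y − 43.5)² = 58.60².
Subtracting pairs of circle equations eliminates x²+y² and gives linear equations (the radical axes):
-135.6 x − 112.8 y = 5009.48
6.2 x + 87.0 y = 230.22
Solving the 2×2 system: x ≈ -41.6, y ≈ 5.6 km.
Check against A (with the unrounded x, y): √(x²+y²) = 41.99 ≈ 41.98 km. ✓

(-41.6, 5.6)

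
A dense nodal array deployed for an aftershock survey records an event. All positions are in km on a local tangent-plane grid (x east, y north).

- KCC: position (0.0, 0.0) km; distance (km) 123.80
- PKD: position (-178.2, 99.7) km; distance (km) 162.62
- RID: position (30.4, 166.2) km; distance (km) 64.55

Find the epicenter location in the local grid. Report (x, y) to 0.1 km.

Circle about each station: x² + y² = 123.80²; (x + 178.2)² + (y − 99.7)² = 162.62²; (x − 30.4)² + (y − 166.2)² = 64.55².
Subtracting the KCC equation from the PKD and RID equations removes the quadratic terms:
-356.4 x + 199.4 y = 30576.51
60.8 x + 332.4 y = 39706.34
Solving the 2×2 system: x ≈ -17.2, y ≈ 122.6 km.
Check against KCC (with the unrounded x, y): √(x²+y²) = 123.80 ≈ 123.80 km. ✓

(-17.2, 122.6)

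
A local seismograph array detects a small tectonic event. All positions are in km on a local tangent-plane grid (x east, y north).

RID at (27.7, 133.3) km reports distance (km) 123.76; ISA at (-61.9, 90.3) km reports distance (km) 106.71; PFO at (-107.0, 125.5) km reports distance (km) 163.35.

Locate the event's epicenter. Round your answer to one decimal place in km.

x ≈ 9.4 km, y ≈ 10.9 km

Circle about each station: (x − 27.7)² + (y − 133.3)² = 123.76²; (x + 61.9)² + (y − 90.3)² = 106.71²; (x + 107.0)² + (y − 125.5)² = 163.35².
Subtracting pairs of circle equations eliminates x²+y² and gives linear equations (the radical axes):
-179.2 x − 86.0 y = -2620.97
-269.4 x − 15.6 y = -2703.61
Solving the 2×2 system: x ≈ 9.4, y ≈ 10.9 km.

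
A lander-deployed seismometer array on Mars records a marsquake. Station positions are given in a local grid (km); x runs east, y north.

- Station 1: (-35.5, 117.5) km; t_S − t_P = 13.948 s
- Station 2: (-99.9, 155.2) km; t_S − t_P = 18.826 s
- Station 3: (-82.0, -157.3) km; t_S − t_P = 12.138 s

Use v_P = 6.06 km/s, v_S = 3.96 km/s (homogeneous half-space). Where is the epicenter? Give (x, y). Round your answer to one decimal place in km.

Distance from S−P lag: d = Δt · v_P v_S / (v_P − v_S) = Δt · (6.06·3.96)/(6.06−3.96) ≈ 11.4274·Δt.
So d_Station 1 = 159.39, d_Station 2 = 215.13, d_Station 3 = 138.71 km.
Circle about each station: (x + 35.5)² + (y − 117.5)² = 159.39²; (x + 99.9)² + (y − 155.2)² = 215.13²; (x + 82.0)² + (y + 157.3)² = 138.71².
Subtracting pairs of circle equations eliminates x²+y² and gives linear equations (the radical axes):
-128.8 x + 75.4 y = -1875.19
-93.0 x − 549.6 y = 22565.50
Solving the 2×2 system: x ≈ -8.6, y ≈ -39.6 km.

(-8.6, -39.6)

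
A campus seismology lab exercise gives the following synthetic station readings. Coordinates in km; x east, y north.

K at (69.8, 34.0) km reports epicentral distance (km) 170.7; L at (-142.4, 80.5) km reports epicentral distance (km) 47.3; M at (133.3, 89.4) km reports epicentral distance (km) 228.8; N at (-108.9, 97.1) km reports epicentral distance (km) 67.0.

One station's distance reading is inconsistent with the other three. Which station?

Solve using three stations at a time. Using K, L, M (subtract circle equations pairwise → linear system) gives (x, y) ≈ (-95.2, 77.7).
Distances from that point to each station vs reported:
  K: calculated 170.7 vs reported 170.7 → residual 0.0 km
  L: calculated 47.3 vs reported 47.3 → residual 0.0 km
  M: calculated 228.8 vs reported 228.8 → residual 0.0 km
  N: calculated 23.7 vs reported 67.0 → residual 43.3 km
K, L, M are mutually consistent (residuals ≈ 0); N is off by 43.3 km.

N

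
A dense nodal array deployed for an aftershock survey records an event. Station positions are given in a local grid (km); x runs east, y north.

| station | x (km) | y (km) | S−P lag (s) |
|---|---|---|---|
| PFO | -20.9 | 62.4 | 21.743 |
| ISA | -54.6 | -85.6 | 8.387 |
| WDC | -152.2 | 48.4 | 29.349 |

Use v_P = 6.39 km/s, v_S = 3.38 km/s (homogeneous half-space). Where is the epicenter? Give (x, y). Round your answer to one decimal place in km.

Distance from S−P lag: d = Δt · v_P v_S / (v_P − v_S) = Δt · (6.39·3.38)/(6.39−3.38) ≈ 7.1755·Δt.
So d_PFO = 156.02, d_ISA = 60.18, d_WDC = 210.59 km.
Circle about each station: (x + 20.9)² + (y − 62.4)² = 156.02²; (x + 54.6)² + (y + 85.6)² = 60.18²; (x + 152.2)² + (y − 48.4)² = 210.59².
Subtracting pairs of circle equations eliminates x²+y² and gives linear equations (the radical axes):
-67.4 x − 296.0 y = 26698.56
-262.6 x − 28.0 y = 1170.92
Solving the 2×2 system: x ≈ 5.3, y ≈ -91.4 km.
Check against PFO (with the unrounded x, y): √((x + 20.9)²+(y − 62.4)²) = 156.02 ≈ 156.02 km. ✓

5.3 km east, -91.4 km north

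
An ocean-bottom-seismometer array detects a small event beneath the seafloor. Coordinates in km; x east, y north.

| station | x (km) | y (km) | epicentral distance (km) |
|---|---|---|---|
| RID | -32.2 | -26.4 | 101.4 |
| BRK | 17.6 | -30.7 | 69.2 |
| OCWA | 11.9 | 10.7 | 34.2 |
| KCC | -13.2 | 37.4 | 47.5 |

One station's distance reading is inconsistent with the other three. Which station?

RID

Solve using three stations at a time. Using BRK, OCWA, KCC (subtract circle equations pairwise → linear system) gives (x, y) ≈ (34.1, 36.4).
Distances from that point to each station vs reported:
  RID: calculated 91.3 vs reported 101.4 → residual 10.1 km
  BRK: calculated 69.1 vs reported 69.2 → residual 0.1 km
  OCWA: calculated 33.9 vs reported 34.2 → residual 0.3 km
  KCC: calculated 47.3 vs reported 47.5 → residual 0.2 km
BRK, OCWA, KCC are mutually consistent (residuals ≈ 0); RID is off by 10.1 km.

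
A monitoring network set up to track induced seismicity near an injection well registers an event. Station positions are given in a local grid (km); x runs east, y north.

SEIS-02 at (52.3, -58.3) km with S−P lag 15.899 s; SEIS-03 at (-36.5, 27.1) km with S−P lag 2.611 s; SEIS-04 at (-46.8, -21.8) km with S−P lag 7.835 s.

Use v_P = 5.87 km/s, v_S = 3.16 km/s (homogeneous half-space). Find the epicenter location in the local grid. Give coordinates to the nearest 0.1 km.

Distance from S−P lag: d = Δt · v_P v_S / (v_P − v_S) = Δt · (5.87·3.16)/(5.87−3.16) ≈ 6.8447·Δt.
So d_SEIS-02 = 108.82, d_SEIS-03 = 17.87, d_SEIS-04 = 53.63 km.
Circle about each station: (x − 52.3)² + (y + 58.3)² = 108.82²; (x + 36.5)² + (y − 27.1)² = 17.87²; (x + 46.8)² + (y + 21.8)² = 53.63².
Subtracting pairs of circle equations eliminates x²+y² and gives linear equations (the radical axes):
-177.6 x + 170.8 y = 7454.94
-198.2 x + 73.0 y = 5496.92
Solving the 2×2 system: x ≈ -18.9, y ≈ 24.0 km.

x ≈ -18.9 km, y ≈ 24.0 km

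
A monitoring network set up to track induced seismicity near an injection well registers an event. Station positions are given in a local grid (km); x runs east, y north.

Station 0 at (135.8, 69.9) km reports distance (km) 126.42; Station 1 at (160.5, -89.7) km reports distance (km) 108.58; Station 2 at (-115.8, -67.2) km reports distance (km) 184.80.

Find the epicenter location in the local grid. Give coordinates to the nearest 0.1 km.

Circle about each station: (x − 135.8)² + (y − 69.9)² = 126.42²; (x − 160.5)² + (y + 89.7)² = 108.58²; (x + 115.8)² + (y + 67.2)² = 184.80².
Subtracting pairs of circle equations eliminates x²+y² and gives linear equations (the radical axes):
49.4 x − 319.2 y = 14671.09
-503.2 x − 274.2 y = -23571.19
Solving the 2×2 system: x ≈ 66.3, y ≈ -35.7 km.
Check against Station 0 (with the unrounded x, y): √((x − 135.8)²+(y − 69.9)²) = 126.42 ≈ 126.42 km. ✓

66.3 km east, -35.7 km north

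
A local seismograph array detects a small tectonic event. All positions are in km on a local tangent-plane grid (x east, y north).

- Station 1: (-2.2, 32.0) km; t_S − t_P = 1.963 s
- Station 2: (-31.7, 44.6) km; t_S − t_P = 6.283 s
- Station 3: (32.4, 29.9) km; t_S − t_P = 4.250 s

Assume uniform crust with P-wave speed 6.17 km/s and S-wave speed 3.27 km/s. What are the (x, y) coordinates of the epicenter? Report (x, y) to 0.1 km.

Distance from S−P lag: d = Δt · v_P v_S / (v_P − v_S) = Δt · (6.17·3.27)/(6.17−3.27) ≈ 6.9572·Δt.
So d_Station 1 = 13.66, d_Station 2 = 43.71, d_Station 3 = 29.57 km.
Circle about each station: (x + 2.2)² + (y − 32.0)² = 13.66²; (x + 31.7)² + (y − 44.6)² = 43.71²; (x − 32.4)² + (y − 29.9)² = 29.57².
Subtracting pairs of circle equations eliminates x²+y² and gives linear equations (the radical axes):
-59.0 x + 25.2 y = 241.24
69.2 x − 4.2 y = 227.14
Solving the 2×2 system: x ≈ 4.5, y ≈ 20.1 km.

(4.5, 20.1)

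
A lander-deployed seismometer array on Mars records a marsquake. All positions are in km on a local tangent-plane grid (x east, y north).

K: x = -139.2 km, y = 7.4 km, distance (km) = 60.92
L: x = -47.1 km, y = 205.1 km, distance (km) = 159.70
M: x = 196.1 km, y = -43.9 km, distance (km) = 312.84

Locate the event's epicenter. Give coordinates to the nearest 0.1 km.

-100.8 km east, 54.7 km north

Circle about each station: (x + 139.2)² + (y − 7.4)² = 60.92²; (x + 47.1)² + (y − 205.1)² = 159.70²; (x − 196.1)² + (y + 43.9)² = 312.84².
Subtracting pairs of circle equations eliminates x²+y² and gives linear equations (the radical axes):
184.2 x + 395.4 y = 3060.18
670.6 x − 102.6 y = -73206.60
Solving the 2×2 system: x ≈ -100.8, y ≈ 54.7 km.
Check against K (with the unrounded x, y): √((x + 139.2)²+(y − 7.4)²) = 60.92 ≈ 60.92 km. ✓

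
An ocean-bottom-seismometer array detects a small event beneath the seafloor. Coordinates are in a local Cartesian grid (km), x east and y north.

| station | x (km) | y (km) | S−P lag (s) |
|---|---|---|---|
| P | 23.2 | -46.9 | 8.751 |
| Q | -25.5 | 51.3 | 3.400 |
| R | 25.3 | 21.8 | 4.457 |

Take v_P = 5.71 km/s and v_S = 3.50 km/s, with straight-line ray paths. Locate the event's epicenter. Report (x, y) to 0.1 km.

Distance from S−P lag: d = Δt · v_P v_S / (v_P − v_S) = Δt · (5.71·3.50)/(5.71−3.50) ≈ 9.0430·Δt.
So d_P = 79.14, d_Q = 30.75, d_R = 40.30 km.
Circle about each station: (x − 23.2)² + (y + 46.9)² = 79.14²; (x + 25.5)² + (y − 51.3)² = 30.75²; (x − 25.3)² + (y − 21.8)² = 40.30².
Subtracting pairs of circle equations eliminates x²+y² and gives linear equations (the radical axes):
-97.4 x + 196.4 y = 5861.67
4.2 x + 137.4 y = 3016.53
Solving the 2×2 system: x ≈ -15.0, y ≈ 22.4 km.

-15.0 km east, 22.4 km north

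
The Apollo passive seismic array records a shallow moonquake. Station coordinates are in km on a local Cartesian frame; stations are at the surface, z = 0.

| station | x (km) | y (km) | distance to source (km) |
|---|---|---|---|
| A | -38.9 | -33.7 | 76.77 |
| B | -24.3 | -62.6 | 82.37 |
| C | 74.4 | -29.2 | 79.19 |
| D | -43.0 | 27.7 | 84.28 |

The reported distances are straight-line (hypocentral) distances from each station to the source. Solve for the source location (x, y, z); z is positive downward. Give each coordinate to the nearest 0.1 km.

Each station gives a sphere (x−x_i)² + (y−y_i)² + z² = d_i² (stations at z=0).
Subtracting the A sphere from B and C: z² cancels, leaving linear equations in x and y:
29.2 x − 57.8 y = 969.17
226.6 x + 9.0 y = 3361.68
Solving: x ≈ 15.196, y ≈ -9.091 km (keep extra digits for the depth step; rounded: 15.2, -9.1).
Then from the A sphere: z² = 76.77² − (x + 38.9)² − (y + 33.7)² with x = 15.196, y = -9.091, so z ≈ 48.597 ≈ 48.6 km.
Check against D (with the unrounded solution): distance 84.27 ≈ 84.28 km. ✓

x ≈ 15.2 km, y ≈ -9.1 km, depth ≈ 48.6 km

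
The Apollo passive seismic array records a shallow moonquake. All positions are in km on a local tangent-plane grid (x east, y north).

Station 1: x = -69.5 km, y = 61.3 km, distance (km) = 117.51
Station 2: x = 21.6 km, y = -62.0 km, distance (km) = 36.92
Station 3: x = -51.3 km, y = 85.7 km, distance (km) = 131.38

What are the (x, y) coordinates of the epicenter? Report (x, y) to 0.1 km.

Circle about each station: (x + 69.5)² + (y − 61.3)² = 117.51²; (x − 21.6)² + (y + 62.0)² = 36.92²; (x + 51.3)² + (y − 85.7)² = 131.38².
Subtracting pairs of circle equations eliminates x²+y² and gives linear equations (the radical axes):
182.2 x − 246.6 y = 8168.13
36.4 x + 48.8 y = -2063.86
Solving the 2×2 system: x ≈ -6.2, y ≈ -37.7 km.

(-6.2, -37.7)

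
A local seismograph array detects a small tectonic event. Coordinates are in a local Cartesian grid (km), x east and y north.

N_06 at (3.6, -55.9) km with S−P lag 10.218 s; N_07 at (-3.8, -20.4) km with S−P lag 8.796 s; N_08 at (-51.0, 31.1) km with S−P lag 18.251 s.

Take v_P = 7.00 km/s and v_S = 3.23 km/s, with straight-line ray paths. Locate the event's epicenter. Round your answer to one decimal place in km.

x ≈ 48.6 km, y ≈ -14.3 km

Distance from S−P lag: d = Δt · v_P v_S / (v_P − v_S) = Δt · (7.00·3.23)/(7.00−3.23) ≈ 5.9973·Δt.
So d_N_06 = 61.28, d_N_07 = 52.75, d_N_08 = 109.46 km.
Circle about each station: (x − 3.6)² + (y + 55.9)² = 61.28²; (x + 3.8)² + (y + 20.4)² = 52.75²; (x + 51.0)² + (y − 31.1)² = 109.46².
Subtracting pairs of circle equations eliminates x²+y² and gives linear equations (the radical axes):
-14.8 x + 71.0 y = -1734.49
-109.2 x + 174.0 y = -7795.81
Solving the 2×2 system: x ≈ 48.6, y ≈ -14.3 km.
Check against N_06 (with the unrounded x, y): √((x − 3.6)²+(y + 55.9)²) = 61.29 ≈ 61.28 km. ✓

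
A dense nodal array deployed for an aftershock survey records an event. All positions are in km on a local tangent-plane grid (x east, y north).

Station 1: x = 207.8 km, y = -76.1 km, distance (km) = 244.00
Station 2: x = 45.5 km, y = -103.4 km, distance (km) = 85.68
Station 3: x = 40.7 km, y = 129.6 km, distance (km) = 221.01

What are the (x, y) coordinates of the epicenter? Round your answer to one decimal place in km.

(-36.2, -77.6)

Circle about each station: (x − 207.8)² + (y + 76.1)² = 244.00²; (x − 45.5)² + (y + 103.4)² = 85.68²; (x − 40.7)² + (y − 129.6)² = 221.01².
Subtracting the Station 1 equation from the Station 2 and Station 3 equations removes the quadratic terms:
-324.6 x − 54.6 y = 15984.70
-334.2 x + 411.4 y = -19828.82
Solving the 2×2 system: x ≈ -36.2, y ≈ -77.6 km.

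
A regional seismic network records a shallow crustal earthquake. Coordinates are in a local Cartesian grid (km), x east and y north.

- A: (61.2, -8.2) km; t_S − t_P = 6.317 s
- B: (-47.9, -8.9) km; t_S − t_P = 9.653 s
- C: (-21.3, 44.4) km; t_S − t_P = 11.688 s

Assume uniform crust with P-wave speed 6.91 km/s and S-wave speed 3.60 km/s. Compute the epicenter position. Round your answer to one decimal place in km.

Distance from S−P lag: d = Δt · v_P v_S / (v_P − v_S) = Δt · (6.91·3.60)/(6.91−3.60) ≈ 7.5154·Δt.
So d_A = 47.47, d_B = 72.55, d_C = 87.84 km.
Circle about each station: (x − 61.2)² + (y + 8.2)² = 47.47²; (x + 47.9)² + (y + 8.9)² = 72.55²; (x + 21.3)² + (y − 44.4)² = 87.84².
Subtracting pairs of circle equations eliminates x²+y² and gives linear equations (the radical axes):
-218.2 x − 1.4 y = -4449.16
-165.0 x + 105.2 y = -6850.09
Solving the 2×2 system: x ≈ 20.6, y ≈ -32.8 km.

x ≈ 20.6 km, y ≈ -32.8 km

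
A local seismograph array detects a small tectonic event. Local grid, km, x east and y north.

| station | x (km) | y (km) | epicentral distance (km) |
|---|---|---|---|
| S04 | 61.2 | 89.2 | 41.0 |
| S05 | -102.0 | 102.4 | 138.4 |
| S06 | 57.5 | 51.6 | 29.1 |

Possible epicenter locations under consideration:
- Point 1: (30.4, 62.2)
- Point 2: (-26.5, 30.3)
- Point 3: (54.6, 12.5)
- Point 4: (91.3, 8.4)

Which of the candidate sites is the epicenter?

Point 1

For each candidate, compare |candidate − station| to the reported distance:
Point 1: residuals S04 0.0, S05 0.0, S06 0.0 → max 0.0 km
Point 2: residuals S04 64.6, S05 34.0, S06 57.6 → max 64.6 km
Point 3: residuals S04 36.0, S05 42.2, S06 10.1 → max 42.2 km
Point 4: residuals S04 45.2, S05 76.5, S06 25.8 → max 76.5 km
Only Point 1 has all residuals ≈ 0.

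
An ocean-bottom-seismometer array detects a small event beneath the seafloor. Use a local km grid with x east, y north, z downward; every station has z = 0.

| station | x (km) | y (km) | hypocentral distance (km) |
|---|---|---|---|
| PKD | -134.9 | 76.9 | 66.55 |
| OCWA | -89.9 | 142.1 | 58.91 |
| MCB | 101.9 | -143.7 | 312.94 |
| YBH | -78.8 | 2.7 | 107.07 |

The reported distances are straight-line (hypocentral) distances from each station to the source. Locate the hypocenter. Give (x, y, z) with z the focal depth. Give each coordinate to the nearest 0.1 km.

(-89.0, 100.7, 41.9)

Each station gives a sphere (x−x_i)² + (y−y_i)² + z² = d_i² (stations at z=0).
Subtracting the PKD sphere from OCWA and MCB: z² cancels, leaving linear equations in x and y:
90.0 x + 130.4 y = 5121.31
473.6 x − 441.2 y = -86580.86
Solving: x ≈ -89.002, y ≈ 100.702 km (keep extra digits for the depth step; rounded: -89.0, 100.7).
Then from the PKD sphere: z² = 66.55² − (x + 134.9)² − (y − 76.9)² with x = -89.002, y = 100.702, so z ≈ 41.902 ≈ 41.9 km.
Check against YBH (with the unrounded solution): distance 107.07 ≈ 107.07 km. ✓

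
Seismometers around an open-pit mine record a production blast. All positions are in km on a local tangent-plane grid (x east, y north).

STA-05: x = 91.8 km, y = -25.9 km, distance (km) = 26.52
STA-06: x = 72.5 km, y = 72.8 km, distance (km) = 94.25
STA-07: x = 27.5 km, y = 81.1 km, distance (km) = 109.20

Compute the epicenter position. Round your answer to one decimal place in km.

x ≈ 65.7 km, y ≈ -21.2 km

Circle about each station: (x − 91.8)² + (y + 25.9)² = 26.52²; (x − 72.5)² + (y − 72.8)² = 94.25²; (x − 27.5)² + (y − 81.1)² = 109.20².
Subtracting pairs of circle equations eliminates x²+y² and gives linear equations (the radical axes):
-38.6 x + 197.4 y = -6721.71
-128.6 x + 214.0 y = -12985.92
Solving the 2×2 system: x ≈ 65.7, y ≈ -21.2 km.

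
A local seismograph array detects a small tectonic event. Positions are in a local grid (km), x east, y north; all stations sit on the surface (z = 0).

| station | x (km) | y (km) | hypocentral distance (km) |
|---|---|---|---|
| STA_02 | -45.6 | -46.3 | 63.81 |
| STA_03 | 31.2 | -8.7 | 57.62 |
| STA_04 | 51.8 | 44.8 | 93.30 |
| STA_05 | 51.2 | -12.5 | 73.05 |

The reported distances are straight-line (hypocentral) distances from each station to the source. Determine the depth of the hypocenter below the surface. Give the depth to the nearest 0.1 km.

Each station gives a sphere (x−x_i)² + (y−y_i)² + z² = d_i² (stations at z=0).
Subtracting the STA_02 sphere from STA_03 and STA_04: z² cancels, leaving linear equations in x and y:
153.6 x + 75.2 y = -2422.27
194.8 x + 182.2 y = -4165.94
Solving: x ≈ -9.602, y ≈ -12.599 km (keep extra digits for the depth step; rounded: -9.6, -12.6).
Then from the STA_02 sphere: z² = 63.81² − (x + 45.6)² − (y + 46.3)² with x = -9.602, y = -12.599, so z ≈ 40.498 ≈ 40.5 km.
Check against STA_05 (with the unrounded solution): distance 73.05 ≈ 73.05 km. ✓

z ≈ 40.5 km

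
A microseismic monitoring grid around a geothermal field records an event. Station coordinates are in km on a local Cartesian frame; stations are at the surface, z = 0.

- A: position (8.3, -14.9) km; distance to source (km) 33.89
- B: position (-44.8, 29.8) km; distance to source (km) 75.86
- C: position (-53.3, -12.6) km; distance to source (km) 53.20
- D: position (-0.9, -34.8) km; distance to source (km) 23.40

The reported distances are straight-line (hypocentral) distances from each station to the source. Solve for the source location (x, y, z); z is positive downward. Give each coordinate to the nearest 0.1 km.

x ≈ -9.6 km, y ≈ -33.8 km, depth ≈ 21.7 km

Each station gives a sphere (x−x_i)² + (y−y_i)² + z² = d_i² (stations at z=0).
Subtracting the A sphere from B and C: z² cancels, leaving linear equations in x and y:
-106.2 x + 89.4 y = -2002.03
-123.2 x + 4.6 y = 1027.04
Solving: x ≈ -9.598, y ≈ -33.796 km (keep extra digits for the depth step; rounded: -9.6, -33.8).
Then from the A sphere: z² = 33.89² − (x − 8.3)² − (y + 14.9)² with x = -9.598, y = -33.796, so z ≈ 21.706 ≈ 21.7 km.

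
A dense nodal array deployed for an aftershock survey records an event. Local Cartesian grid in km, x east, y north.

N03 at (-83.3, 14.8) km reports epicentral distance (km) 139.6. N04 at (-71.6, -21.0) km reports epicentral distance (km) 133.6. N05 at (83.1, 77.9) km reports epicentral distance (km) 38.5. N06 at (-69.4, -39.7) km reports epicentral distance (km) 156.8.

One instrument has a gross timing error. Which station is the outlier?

Solve using three stations at a time. Using N03, N05, N06 (subtract circle equations pairwise → linear system) gives (x, y) ≈ (46.7, 65.7).
Distances from that point to each station vs reported:
  N03: calculated 139.6 vs reported 139.6 → residual 0.0 km
  N04: calculated 146.6 vs reported 133.6 → residual 13.0 km
  N05: calculated 38.4 vs reported 38.5 → residual 0.1 km
  N06: calculated 156.8 vs reported 156.8 → residual 0.0 km
N03, N05, N06 are mutually consistent (residuals ≈ 0); N04 is off by 13.0 km.

N04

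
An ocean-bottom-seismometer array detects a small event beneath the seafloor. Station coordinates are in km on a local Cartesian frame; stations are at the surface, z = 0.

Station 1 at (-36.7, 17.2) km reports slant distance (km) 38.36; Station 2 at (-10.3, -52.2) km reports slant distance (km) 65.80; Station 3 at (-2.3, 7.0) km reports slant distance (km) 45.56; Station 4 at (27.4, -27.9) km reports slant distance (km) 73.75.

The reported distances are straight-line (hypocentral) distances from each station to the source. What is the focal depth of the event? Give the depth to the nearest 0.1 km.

Each station gives a sphere (x−x_i)² + (y−y_i)² + z² = d_i² (stations at z=0).
Subtracting the Station 1 sphere from Station 2 and Station 3: z² cancels, leaving linear equations in x and y:
52.8 x − 138.8 y = -1669.95
68.8 x − 20.4 y = -2192.66
Solving: x ≈ -31.901, y ≈ -0.104 km (keep extra digits for the depth step; rounded: -31.9, -0.1).
Then from the Station 1 sphere: z² = 38.36² − (x + 36.7)² − (y − 17.2)² with x = -31.901, y = -0.104, so z ≈ 33.897 ≈ 33.9 km.
Check against Station 4 (with the unrounded solution): distance 73.74 ≈ 73.75 km. ✓

33.9 km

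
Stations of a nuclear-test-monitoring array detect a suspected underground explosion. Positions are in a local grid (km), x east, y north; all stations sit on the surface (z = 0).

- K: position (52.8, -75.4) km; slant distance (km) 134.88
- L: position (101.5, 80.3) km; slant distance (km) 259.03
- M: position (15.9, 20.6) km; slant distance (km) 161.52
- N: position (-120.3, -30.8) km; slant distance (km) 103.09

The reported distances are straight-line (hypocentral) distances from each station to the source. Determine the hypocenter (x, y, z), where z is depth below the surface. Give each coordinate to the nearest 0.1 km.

Each station gives a sphere (x−x_i)² + (y−y_i)² + z² = d_i² (stations at z=0).
Subtracting the K sphere from L and M: z² cancels, leaving linear equations in x and y:
97.4 x + 311.4 y = -40626.59
-73.8 x + 192.0 y = -15691.93
Solving: x ≈ -69.906, y ≈ -108.599 km (keep extra digits for the depth step; rounded: -69.9, -108.6).
Then from the K sphere: z² = 134.88² − (x − 52.8)² − (y + 75.4)² with x = -69.906, y = -108.599, so z ≈ 45.096 ≈ 45.1 km.

(-69.9, -108.6, 45.1)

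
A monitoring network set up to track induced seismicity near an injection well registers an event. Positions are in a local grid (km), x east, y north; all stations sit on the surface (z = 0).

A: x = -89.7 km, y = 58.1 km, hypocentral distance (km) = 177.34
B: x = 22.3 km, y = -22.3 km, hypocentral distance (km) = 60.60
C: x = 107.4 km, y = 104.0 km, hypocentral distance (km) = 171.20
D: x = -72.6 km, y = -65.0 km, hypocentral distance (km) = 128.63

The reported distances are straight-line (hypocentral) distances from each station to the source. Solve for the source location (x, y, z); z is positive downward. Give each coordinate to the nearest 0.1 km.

(44.0, -46.6, 51.1)

Each station gives a sphere (x−x_i)² + (y−y_i)² + z² = d_i² (stations at z=0).
Subtracting the A sphere from B and C: z² cancels, leaving linear equations in x and y:
224.0 x − 160.8 y = 17350.00
394.2 x + 91.8 y = 13069.10
Solving: x ≈ 44.005, y ≈ -46.598 km (keep extra digits for the depth step; rounded: 44.0, -46.6).
Then from the A sphere: z² = 177.34² − (x + 89.7)² − (y − 58.1)² with x = 44.005, y = -46.598, so z ≈ 51.096 ≈ 51.1 km.
Check against D (with the unrounded solution): distance 128.63 ≈ 128.63 km. ✓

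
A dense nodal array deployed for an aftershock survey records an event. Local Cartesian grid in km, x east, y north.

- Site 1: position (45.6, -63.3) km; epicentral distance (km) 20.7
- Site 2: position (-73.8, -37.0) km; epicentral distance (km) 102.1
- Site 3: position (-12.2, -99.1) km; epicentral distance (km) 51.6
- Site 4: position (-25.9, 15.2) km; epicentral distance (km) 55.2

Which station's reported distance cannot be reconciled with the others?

Site 4

Solve using three stations at a time. Using Site 1, Site 2, Site 3 (subtract circle equations pairwise → linear system) gives (x, y) ≈ (24.9, -63.2).
Distances from that point to each station vs reported:
  Site 1: calculated 20.7 vs reported 20.7 → residual 0.0 km
  Site 2: calculated 102.1 vs reported 102.1 → residual 0.0 km
  Site 3: calculated 51.6 vs reported 51.6 → residual 0.0 km
  Site 4: calculated 93.4 vs reported 55.2 → residual 38.2 km
Site 1, Site 2, Site 3 are mutually consistent (residuals ≈ 0); Site 4 is off by 38.2 km.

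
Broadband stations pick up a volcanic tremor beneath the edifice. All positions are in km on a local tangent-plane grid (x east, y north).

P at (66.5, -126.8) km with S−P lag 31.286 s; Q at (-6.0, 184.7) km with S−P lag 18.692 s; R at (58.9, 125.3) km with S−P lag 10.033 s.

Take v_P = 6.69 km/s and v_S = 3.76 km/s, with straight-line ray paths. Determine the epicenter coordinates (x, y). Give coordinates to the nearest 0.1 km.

Distance from S−P lag: d = Δt · v_P v_S / (v_P − v_S) = Δt · (6.69·3.76)/(6.69−3.76) ≈ 8.5851·Δt.
So d_P = 268.59, d_Q = 160.47, d_R = 86.13 km.
Circle about each station: (x − 66.5)² + (y + 126.8)² = 268.59²; (x + 6.0)² + (y − 184.7)² = 160.47²; (x − 58.9)² + (y − 125.3)² = 86.13².
Subtracting the P equation from the Q and R equations removes the quadratic terms:
-145.0 x + 623.0 y = 60039.57
-15.2 x + 504.2 y = 63391.02
Solving the 2×2 system: x ≈ 144.9, y ≈ 130.1 km.
Check against P (with the unrounded x, y): √((x − 66.5)²+(y + 126.8)²) = 268.59 ≈ 268.59 km. ✓

x ≈ 144.9 km, y ≈ 130.1 km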